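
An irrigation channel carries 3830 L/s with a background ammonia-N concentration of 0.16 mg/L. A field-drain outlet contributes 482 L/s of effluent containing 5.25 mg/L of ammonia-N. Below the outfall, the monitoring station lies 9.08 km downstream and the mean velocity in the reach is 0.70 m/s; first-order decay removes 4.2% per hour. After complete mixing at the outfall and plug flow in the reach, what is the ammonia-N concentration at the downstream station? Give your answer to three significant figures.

After mixing, C = (3830·0.1600 + 482.0·5.250) / 4312 = 3143/4312 = 0.7290 mg/L.
Travel time t = 9.08·1000 / 0.70 = 12970 s = 3.603 h.
4.2%/h lost → k = −ln(1 − 0.042) = 0.04291 h⁻¹.
After decay, C = 0.7290 × e^(−kt) = 0.7290 × 0.8568 = 0.6245 mg/L.

0.625 mg/L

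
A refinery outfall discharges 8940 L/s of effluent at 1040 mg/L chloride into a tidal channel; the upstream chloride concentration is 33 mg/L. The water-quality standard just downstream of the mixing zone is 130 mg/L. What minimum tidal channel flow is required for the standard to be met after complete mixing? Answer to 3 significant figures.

Set C_mix = 130: (Q·33.00 + 8940·1040) / (Q + 8940) = 130
→ Q = 8940·(1040 − 130)/(130 − 33.00) = 83870 L/s.

83900 L/s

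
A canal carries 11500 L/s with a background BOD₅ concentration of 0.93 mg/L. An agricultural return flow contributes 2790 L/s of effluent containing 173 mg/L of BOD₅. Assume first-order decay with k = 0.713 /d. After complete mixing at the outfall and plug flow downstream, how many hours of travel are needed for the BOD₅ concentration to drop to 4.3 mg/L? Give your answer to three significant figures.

After mixing, C = (11500·0.9300 + 2790·173.0) / 14290 = 493400/14290 = 34.53 mg/L.
34.53·exp(−k·t) = 4.3 → t = ln(34.53/4.3)/k = 252400 s = 70.12 h.

70.1 h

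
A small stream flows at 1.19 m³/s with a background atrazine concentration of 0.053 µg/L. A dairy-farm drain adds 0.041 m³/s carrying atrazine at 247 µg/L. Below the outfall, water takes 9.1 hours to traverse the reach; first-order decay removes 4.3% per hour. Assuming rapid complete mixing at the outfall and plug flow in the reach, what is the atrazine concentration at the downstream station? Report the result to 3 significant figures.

After mixing, C = (1.190·0.05300 + 0.04100·247.0) / 1.231 = 10.19/1.231 = 8.278 µg/L.
4.3%/h lost → k = −ln(1 − 0.043) = 0.04395 h⁻¹.
After decay, C = 8.278 × e^(−kt) = 8.278 × 0.6703 = 5.549 µg/L.

5.55 µg/L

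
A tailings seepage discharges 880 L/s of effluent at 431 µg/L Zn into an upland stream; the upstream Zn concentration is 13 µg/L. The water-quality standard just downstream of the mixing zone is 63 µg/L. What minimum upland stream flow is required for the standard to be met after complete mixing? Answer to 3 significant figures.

Set C_mix = 63: (Q·13.00 + 880.0·431.0) / (Q + 880.0) = 63
→ Q = 880.0·(431.0 − 63)/(63 − 13.00) = 6477 L/s.

6480 L/s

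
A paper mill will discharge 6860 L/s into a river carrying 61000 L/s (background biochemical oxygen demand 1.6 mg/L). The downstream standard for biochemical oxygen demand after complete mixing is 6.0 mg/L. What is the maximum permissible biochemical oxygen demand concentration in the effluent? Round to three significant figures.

At the limit, (Qr·Cr + Qe·Cₑ)/(Qr + Qe) = 6.0:
Cₑ = (67860·6.0 − 61000·1.600) / 6860 = 45.13 mg/L.

45.1 mg/L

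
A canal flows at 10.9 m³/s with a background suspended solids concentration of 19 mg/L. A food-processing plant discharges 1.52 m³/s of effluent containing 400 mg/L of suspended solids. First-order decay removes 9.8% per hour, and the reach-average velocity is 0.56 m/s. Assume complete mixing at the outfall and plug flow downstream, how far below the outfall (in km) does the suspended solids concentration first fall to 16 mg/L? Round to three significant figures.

Mixed concentration C = ΣQC/ΣQ = (10.90·19.00 + 1.520·400.0) / 12.42 = 815.1/12.42 = 65.63 mg/L.
9.8%/h lost → k = −ln(1 − 0.098) = 0.1031 h⁻¹.
Set 65.63·exp(−k·t) = 16 → t = ln(65.63/16)/k = 49260 s = 13.68 h.
Distance = v·t = 0.56·49260 = 27590 m = 27.59 km.

27.6 km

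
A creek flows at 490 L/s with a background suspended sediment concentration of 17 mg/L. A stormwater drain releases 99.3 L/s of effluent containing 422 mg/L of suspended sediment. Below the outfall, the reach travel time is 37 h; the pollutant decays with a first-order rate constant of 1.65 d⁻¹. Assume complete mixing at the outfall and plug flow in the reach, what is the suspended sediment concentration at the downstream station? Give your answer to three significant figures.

6.70 mg/L

After mixing, C = (490.0·17.00 + 99.30·422.0) / 589.3 = 50230/589.3 = 85.24 mg/L.
After decay, C = 85.24 × e^(−kt) = 85.24 × 0.07857 = 6.698 mg/L.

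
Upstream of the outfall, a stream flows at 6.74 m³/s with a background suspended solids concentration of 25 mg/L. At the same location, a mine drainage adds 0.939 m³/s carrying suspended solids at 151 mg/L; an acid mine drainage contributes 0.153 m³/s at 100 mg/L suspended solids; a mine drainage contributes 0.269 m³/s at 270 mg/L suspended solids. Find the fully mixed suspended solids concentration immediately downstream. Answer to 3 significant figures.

49.2 mg/L

Flow-weighted average: C = (6.740·25.00 + 0.9390·151.0 + 0.1530·100.0 + 0.2690·270.0) / 8.101 = 398.2/8.101 = 49.16 mg/L.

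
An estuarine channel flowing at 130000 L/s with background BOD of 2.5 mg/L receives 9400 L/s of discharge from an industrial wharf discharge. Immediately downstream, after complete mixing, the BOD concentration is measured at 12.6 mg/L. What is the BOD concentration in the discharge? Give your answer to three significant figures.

152 mg/L

Mass balance: 130000·2.500 + 9400·Cₑ = 139400·12.60
→ Cₑ = (139400·12.60 − 130000·2.500) / 9400 = 152.3 mg/L.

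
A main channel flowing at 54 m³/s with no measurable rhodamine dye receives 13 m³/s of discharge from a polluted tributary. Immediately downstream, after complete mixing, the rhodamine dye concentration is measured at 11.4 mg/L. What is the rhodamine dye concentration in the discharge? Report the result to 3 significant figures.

58.8 mg/L

Mass balance: 54.00·0 + 13.00·Cₑ = 67.00·11.40
→ Cₑ = (67.00·11.40 − 54.00·0) / 13.00 = 58.75 mg/L.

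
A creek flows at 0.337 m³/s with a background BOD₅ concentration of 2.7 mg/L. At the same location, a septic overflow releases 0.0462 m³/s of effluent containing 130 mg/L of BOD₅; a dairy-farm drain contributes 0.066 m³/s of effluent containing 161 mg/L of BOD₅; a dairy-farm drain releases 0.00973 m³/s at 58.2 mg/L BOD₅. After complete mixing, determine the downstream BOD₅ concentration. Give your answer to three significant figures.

39.5 mg/L

After mixing, C = (0.3370·2.700 + 0.04620·130.0 + 0.06600·161.0 + 0.009730·58.20) / 0.4589 = 18.11/0.4589 = 39.46 mg/L.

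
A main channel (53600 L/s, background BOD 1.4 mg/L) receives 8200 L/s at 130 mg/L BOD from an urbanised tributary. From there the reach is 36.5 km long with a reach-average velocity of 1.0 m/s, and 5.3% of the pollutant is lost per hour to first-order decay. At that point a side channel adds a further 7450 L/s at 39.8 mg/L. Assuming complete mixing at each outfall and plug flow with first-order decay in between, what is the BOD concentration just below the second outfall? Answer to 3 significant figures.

Conservation of mass: C = (53600·1.400 + 8200·130.0) / 61800 = 1141000/61800 = 18.46 mg/L; combined flow 61800 L/s.
Travel time t = 36.5·1000 / 1.0 = 36500 s = 10.14 h.
5.3%/h lost → k = −ln(1 − 0.053) = 0.05446 h⁻¹.
Applying C = C₀e^(−kt): 18.46 × 0.5757 = 10.63 mg/L.
At the second outfall, C = (61800·10.63 + 7450·39.80) / (61800 + 7450) = 13.77 mg/L.

13.8 mg/L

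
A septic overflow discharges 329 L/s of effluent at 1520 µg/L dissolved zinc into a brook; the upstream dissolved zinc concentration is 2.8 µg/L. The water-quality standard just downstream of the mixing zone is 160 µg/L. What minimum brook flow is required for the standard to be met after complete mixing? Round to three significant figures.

2850 L/s

Set C_mix = 160: (Q·2.800 + 329.0·1520) / (Q + 329.0) = 160
→ Q = 329.0·(1520 − 160)/(160 − 2.800) = 2846 L/s.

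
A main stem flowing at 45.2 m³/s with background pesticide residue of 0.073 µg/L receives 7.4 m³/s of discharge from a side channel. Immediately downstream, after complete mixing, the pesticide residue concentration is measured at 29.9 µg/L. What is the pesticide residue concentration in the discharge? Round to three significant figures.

Mass balance: 45.20·0.07300 + 7.400·Cₑ = 52.60·29.90
→ Cₑ = (52.60·29.90 − 45.20·0.07300) / 7.400 = 212.1 µg/L.

212 µg/L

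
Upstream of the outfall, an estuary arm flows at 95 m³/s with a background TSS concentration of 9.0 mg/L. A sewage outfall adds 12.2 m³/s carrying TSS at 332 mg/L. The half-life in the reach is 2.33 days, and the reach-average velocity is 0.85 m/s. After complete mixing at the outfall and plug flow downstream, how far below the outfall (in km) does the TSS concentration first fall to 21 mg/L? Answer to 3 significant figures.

Mixed concentration C = ΣQC/ΣQ = (95.00·9.000 + 12.20·332.0) / 107.2 = 4905/107.2 = 45.76 mg/L.
Half-life 2.33 d → k = ln 2 / 2.33 = 0.2975 d⁻¹.
Set 45.76·exp(−k·t) = 21 → t = ln(45.76/21)/k = 226200 s = 62.84 h.
Distance = v·t = 0.85·226200 = 192300 m = 192.3 km.

192 km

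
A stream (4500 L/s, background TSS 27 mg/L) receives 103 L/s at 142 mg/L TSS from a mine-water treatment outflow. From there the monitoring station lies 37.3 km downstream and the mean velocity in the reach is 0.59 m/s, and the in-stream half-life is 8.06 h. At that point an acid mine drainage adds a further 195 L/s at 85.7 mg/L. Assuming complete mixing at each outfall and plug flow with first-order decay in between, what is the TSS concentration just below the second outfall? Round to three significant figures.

9.75 mg/L

Conservation of mass: C = (4500·27.00 + 103.0·142.0) / 4603 = 136100/4603 = 29.57 mg/L; combined flow 4603 L/s.
Travel time t = 37.3·1000 / 0.59 = 63220 s = 17.56 h.
Half-life 8.06 h → k = ln 2 / 8.06 = 0.08600 h⁻¹ = 2.064 d⁻¹.
Decay over the reach: 29.57·exp(−kt) = 29.57·0.2209 = 6.532 mg/L.
At the second outfall, C = (4603·6.532 + 195.0·85.70) / (4603 + 195.0) = 9.749 mg/L.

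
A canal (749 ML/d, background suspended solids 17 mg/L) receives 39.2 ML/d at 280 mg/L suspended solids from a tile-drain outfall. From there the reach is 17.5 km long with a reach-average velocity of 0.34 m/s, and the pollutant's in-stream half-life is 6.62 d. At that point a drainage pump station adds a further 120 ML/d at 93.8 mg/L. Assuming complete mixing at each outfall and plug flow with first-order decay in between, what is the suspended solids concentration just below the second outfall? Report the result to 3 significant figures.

36.9 mg/L

Mass balance: C = (749.0·17.00 + 39.20·280.0) / 788.2 = 23710/788.2 = 30.08 mg/L; combined flow 788.2 ML/d.
Travel time t = 17.5·1000 / 0.34 = 51470 s = 14.30 h.
Half-life 6.62 d → k = ln 2 / 6.62 = 0.1047 d⁻¹.
First-order decay: C = 30.08·exp(−k·t) = 30.08·0.9395 = 28.26 mg/L.
At the second outfall, C = (788.2·28.26 + 120.0·93.80) / (788.2 + 120.0) = 36.92 mg/L.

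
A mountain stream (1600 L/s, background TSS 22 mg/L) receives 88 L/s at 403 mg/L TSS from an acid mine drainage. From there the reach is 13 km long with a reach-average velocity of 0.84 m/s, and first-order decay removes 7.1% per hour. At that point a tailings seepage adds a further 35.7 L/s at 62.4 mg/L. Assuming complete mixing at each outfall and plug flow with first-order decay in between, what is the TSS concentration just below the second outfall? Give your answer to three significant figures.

Mass balance: C = (1600·22.00 + 88.00·403.0) / 1688 = 70660/1688 = 41.86 mg/L; combined flow 1688 L/s.
Travel time t = 13·1000 / 0.84 = 15480 s = 4.299 h.
7.1%/h lost → k = −ln(1 − 0.071) = 0.07365 h⁻¹.
Applying C = C₀e^(−kt): 41.86 × 0.7286 = 30.50 mg/L.
Second outfall: C = (1688·30.50 + 35.70·62.40)/1724 = 31.16 mg/L.

31.2 mg/L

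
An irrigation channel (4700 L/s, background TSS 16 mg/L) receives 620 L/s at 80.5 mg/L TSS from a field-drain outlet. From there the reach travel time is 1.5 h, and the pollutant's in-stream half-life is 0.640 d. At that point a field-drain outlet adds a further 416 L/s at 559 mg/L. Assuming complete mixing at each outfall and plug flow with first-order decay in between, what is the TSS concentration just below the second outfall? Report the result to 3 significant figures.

Mixed concentration C = ΣQC/ΣQ = (4700·16.00 + 620.0·80.50) / 5320 = 125100/5320 = 23.52 mg/L; combined flow 5320 L/s.
Half-life 0.640 d → k = ln 2 / 0.640 = 1.083 d⁻¹.
Applying C = C₀e^(−kt): 23.52 × 0.9345 = 21.98 mg/L.
Second outfall: C = (5320·21.98 + 416.0·559.0)/5736 = 60.92 mg/L.

60.9 mg/L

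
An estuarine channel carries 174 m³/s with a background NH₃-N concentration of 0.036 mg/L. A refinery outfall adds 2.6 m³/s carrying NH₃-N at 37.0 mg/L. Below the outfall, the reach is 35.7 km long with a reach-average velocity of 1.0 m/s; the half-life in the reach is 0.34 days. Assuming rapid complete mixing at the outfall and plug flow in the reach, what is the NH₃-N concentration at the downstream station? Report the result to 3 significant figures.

Conservation of mass: C = (174.0·0.03600 + 2.600·37.00) / 176.6 = 102.5/176.6 = 0.5802 mg/L.
Travel time t = 35.7·1000 / 1.0 = 35700 s = 9.917 h.
Half-life 0.34 d → k = ln 2 / 0.34 = 2.039 d⁻¹.
After decay, C = 0.5802 × e^(−kt) = 0.5802 × 0.4307 = 0.2499 mg/L.

0.250 mg/L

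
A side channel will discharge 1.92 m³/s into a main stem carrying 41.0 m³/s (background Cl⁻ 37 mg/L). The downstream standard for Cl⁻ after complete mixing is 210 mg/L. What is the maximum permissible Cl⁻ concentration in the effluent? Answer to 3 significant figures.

3900 mg/L

At the limit, (Qr·Cr + Qe·Cₑ)/(Qr + Qe) = 210:
Cₑ = (42.92·210 − 41.00·37.00) / 1.920 = 3904 mg/L.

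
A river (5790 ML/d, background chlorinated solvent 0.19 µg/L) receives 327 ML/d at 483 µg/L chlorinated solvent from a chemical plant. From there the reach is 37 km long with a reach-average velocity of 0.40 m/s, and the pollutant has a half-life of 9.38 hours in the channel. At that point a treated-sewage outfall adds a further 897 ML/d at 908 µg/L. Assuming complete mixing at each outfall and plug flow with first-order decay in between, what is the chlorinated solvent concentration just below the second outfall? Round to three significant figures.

120 µg/L

Flow-weighted average: C = (5790·0.1900 + 327.0·483.0) / 6117 = 159000/6117 = 26.00 µg/L; combined flow 6117 ML/d.
Travel time t = 37·1000 / 0.40 = 92500 s = 25.69 h.
Half-life 9.38 h → k = ln 2 / 9.38 = 0.07390 h⁻¹ = 1.774 d⁻¹.
First-order decay: C = 26.00·exp(−k·t) = 26.00·0.1498 = 3.894 µg/L.
Second outfall: C = (6117·3.894 + 897.0·908.0)/7014 = 119.5 µg/L.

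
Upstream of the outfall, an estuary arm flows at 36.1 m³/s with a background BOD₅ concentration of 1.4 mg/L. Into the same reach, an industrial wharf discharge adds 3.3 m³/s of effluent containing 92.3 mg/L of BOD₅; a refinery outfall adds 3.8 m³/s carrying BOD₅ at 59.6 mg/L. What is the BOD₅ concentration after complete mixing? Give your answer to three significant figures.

Mixed concentration C = ΣQC/ΣQ = (36.10·1.400 + 3.300·92.30 + 3.800·59.60) / 43.20 = 581.6/43.20 = 13.46 mg/L.

13.5 mg/L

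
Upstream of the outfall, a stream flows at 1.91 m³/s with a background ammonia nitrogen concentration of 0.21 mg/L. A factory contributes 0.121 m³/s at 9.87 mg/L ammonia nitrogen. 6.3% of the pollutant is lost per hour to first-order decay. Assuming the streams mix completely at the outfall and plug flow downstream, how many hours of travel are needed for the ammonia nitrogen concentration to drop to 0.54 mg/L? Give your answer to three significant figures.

5.76 h

Mass balance: C = (1.910·0.2100 + 0.1210·9.870) / 2.031 = 1.595/2.031 = 0.7855 mg/L.
6.3%/h lost → k = −ln(1 − 0.063) = 0.06507 h⁻¹.
0.7855·exp(−k·t) = 0.54 → t = ln(0.7855/0.54)/k = 20730 s = 5.759 h.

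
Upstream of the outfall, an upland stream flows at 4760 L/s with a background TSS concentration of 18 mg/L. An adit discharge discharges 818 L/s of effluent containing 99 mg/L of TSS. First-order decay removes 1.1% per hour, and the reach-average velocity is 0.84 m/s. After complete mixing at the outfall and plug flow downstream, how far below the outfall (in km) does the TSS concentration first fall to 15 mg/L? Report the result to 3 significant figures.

Conservation of mass: C = (4760·18.00 + 818.0·99.00) / 5578 = 166700/5578 = 29.88 mg/L.
1.1%/h lost → k = −ln(1 − 0.011) = 0.01106 h⁻¹.
Set 29.88·exp(−k·t) = 15 → t = ln(29.88/15)/k = 224300 s = 62.30 h.
Distance = v·t = 0.84·224300 = 188400 m = 188.4 km.

188 km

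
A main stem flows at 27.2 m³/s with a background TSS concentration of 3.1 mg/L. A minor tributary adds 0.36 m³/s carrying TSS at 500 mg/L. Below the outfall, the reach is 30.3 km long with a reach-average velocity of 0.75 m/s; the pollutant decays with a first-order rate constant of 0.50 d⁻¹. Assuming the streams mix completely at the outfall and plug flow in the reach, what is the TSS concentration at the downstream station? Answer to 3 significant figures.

Conservation of mass: C = (27.20·3.100 + 0.3600·500.0) / 27.56 = 264.3/27.56 = 9.591 mg/L.
Travel time t = 30.3·1000 / 0.75 = 40400 s = 11.22 h.
First-order decay: C = 9.591·exp(−k·t) = 9.591·0.7915 = 7.591 mg/L.

7.59 mg/L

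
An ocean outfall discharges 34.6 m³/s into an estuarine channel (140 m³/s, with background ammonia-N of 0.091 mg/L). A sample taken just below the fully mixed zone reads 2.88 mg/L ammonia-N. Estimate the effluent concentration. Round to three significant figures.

Mass balance: 140.0·0.09100 + 34.60·Cₑ = 174.6·2.880
→ Cₑ = (174.6·2.880 − 140.0·0.09100) / 34.60 = 14.16 mg/L.

14.2 mg/L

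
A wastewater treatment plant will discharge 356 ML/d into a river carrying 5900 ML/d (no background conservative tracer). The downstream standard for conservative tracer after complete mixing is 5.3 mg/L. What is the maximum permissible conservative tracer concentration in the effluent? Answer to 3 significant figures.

At the limit, (Qr·Cr + Qe·Cₑ)/(Qr + Qe) = 5.3:
Cₑ = (6256·5.3 − 5900·0) / 356.0 = 93.14 mg/L.

93.1 mg/L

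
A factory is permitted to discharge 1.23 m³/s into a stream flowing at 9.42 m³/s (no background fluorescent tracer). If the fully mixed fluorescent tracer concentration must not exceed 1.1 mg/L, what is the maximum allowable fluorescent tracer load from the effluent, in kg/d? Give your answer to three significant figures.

1010 kg/d

Mass balance at the limit: 9.420·0 + 1.230·Cₑ = 10.65·1.1 → Cₑ = 9.524 mg/L.
Load = 1.230 m³/s × 9.524 g/m³ × 86 400 s/d = 1012 kg/d.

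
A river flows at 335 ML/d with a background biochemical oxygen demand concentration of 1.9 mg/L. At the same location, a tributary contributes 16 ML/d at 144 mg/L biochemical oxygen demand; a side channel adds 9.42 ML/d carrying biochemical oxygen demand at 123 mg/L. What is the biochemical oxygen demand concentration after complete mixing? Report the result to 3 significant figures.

Mass balance: C = (335.0·1.900 + 16.00·144.0 + 9.420·123.0) / 360.4 = 4099/360.4 = 11.37 mg/L.

11.4 mg/L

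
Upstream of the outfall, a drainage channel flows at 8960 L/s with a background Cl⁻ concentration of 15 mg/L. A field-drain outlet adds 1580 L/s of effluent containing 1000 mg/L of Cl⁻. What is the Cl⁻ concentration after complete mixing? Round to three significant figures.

163 mg/L

After mixing, C = (8960·15.00 + 1580·1000) / 10540 = 1714000/10540 = 162.7 mg/L.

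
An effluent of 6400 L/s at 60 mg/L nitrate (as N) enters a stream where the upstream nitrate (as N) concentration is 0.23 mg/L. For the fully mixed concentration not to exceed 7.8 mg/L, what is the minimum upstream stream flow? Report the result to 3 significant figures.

Set C_mix = 7.8: (Q·0.2300 + 6400·60.00) / (Q + 6400) = 7.8
→ Q = 6400·(60.00 − 7.8)/(7.8 − 0.2300) = 44130 L/s.

44100 L/s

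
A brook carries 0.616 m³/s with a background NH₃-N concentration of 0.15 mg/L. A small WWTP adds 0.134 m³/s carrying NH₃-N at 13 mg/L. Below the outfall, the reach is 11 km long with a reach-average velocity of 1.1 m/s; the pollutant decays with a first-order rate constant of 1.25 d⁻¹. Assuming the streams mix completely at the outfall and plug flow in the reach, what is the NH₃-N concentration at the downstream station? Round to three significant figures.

2.12 mg/L

After mixing, C = (0.6160·0.1500 + 0.1340·13.00) / 0.7500 = 1.834/0.7500 = 2.446 mg/L.
Travel time t = 11·1000 / 1.1 = 10000 s = 2.778 h.
After decay, C = 2.446 × e^(−kt) = 2.446 × 0.8653 = 2.116 mg/L.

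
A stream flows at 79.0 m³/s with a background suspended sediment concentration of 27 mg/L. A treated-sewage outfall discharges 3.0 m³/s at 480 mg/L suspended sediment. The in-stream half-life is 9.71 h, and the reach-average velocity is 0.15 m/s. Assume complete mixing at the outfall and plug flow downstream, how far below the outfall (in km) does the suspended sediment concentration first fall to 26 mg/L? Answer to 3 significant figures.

After mixing, C = (79.00·27.00 + 3.000·480.0) / 82.00 = 3573/82.00 = 43.57 mg/L.
Half-life 9.71 h → k = ln 2 / 9.71 = 0.07138 h⁻¹ = 1.713 d⁻¹.
Set 43.57·exp(−k·t) = 26 → t = ln(43.57/26)/k = 26040 s = 7.233 h.
Distance = v·t = 0.15·26040 = 3906 m = 3.906 km.

3.91 km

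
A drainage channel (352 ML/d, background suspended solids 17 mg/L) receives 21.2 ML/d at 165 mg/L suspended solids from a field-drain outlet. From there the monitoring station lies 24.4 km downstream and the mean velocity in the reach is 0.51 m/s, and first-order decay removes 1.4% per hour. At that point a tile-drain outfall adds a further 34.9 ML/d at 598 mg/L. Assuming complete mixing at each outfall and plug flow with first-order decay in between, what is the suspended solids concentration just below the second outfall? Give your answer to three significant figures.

Mass balance: C = (352.0·17.00 + 21.20·165.0) / 373.2 = 9482/373.2 = 25.41 mg/L; combined flow 373.2 ML/d.
Travel time t = 24.4·1000 / 0.51 = 47840 s = 13.29 h.
1.4%/h lost → k = −ln(1 − 0.014) = 0.01410 h⁻¹.
Decay over the reach: 25.41·exp(−kt) = 25.41·0.8291 = 21.07 mg/L.
At the second outfall, C = (373.2·21.07 + 34.90·598.0) / (373.2 + 34.90) = 70.40 mg/L.

70.4 mg/L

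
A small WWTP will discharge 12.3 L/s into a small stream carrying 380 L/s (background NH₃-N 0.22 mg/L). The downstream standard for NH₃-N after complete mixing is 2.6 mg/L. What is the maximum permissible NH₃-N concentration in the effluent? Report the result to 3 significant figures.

At the limit, (Qr·Cr + Qe·Cₑ)/(Qr + Qe) = 2.6:
Cₑ = (392.3·2.6 − 380.0·0.2200) / 12.30 = 76.13 mg/L.

76.1 mg/L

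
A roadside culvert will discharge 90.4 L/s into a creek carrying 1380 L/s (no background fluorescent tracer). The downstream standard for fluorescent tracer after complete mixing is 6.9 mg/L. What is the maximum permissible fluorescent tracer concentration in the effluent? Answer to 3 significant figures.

At the limit, (Qr·Cr + Qe·Cₑ)/(Qr + Qe) = 6.9:
Cₑ = (1470·6.9 − 1380·0) / 90.40 = 112.2 mg/L.

112 mg/L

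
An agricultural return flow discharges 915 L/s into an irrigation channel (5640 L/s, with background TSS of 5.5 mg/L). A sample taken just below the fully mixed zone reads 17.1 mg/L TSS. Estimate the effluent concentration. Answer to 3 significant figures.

88.6 mg/L

Mass balance: 5640·5.500 + 915.0·Cₑ = 6555·17.10
→ Cₑ = (6555·17.10 − 5640·5.500) / 915.0 = 88.60 mg/L.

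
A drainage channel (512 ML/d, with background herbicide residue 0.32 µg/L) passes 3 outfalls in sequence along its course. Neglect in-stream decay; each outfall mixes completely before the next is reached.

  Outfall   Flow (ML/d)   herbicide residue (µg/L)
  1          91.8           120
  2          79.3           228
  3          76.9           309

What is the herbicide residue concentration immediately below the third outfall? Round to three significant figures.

69.8 µg/L

Outfall 1: combined Q = 603.8 ML/d; C = (512.0·0.3200 + 91.80·120.0)/603.8 = 18.52 µg/L.
Outfall 2: combined Q = 683.1 ML/d; C = (603.8·18.52 + 79.30·228.0)/683.1 = 42.83 µg/L.
Outfall 3: combined Q = 760.0 ML/d; C = (683.1·42.83 + 76.90·309.0)/760.0 = 69.77 µg/L.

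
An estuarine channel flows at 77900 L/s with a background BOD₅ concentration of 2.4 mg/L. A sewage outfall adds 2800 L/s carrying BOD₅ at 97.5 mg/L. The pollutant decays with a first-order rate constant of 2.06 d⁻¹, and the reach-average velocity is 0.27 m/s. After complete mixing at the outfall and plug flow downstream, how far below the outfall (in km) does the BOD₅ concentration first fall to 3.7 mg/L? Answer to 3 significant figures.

4.89 km

Flow-weighted average: C = (77900·2.400 + 2800·97.50) / 80700 = 460000/80700 = 5.700 mg/L.
Set 5.700·exp(−k·t) = 3.7 → t = ln(5.700/3.7)/k = 18120 s = 5.034 h.
Distance = v·t = 0.27·18120 = 4893 m = 4.893 km.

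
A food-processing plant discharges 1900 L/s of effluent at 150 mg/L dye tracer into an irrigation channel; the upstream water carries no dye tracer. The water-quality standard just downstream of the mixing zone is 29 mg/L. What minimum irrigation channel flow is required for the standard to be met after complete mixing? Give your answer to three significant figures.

Set C_mix = 29: (Q·0 + 1900·150.0) / (Q + 1900) = 29
→ Q = 1900·(150.0 − 29)/(29 − 0) = 7928 L/s.

7930 L/s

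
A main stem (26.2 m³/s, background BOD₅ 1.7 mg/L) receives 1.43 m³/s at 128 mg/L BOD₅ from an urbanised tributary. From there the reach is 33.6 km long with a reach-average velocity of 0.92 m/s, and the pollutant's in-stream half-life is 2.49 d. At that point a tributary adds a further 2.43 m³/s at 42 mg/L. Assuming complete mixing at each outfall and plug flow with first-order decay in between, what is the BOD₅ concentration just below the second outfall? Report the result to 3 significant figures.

10.1 mg/L

After mixing, C = (26.20·1.700 + 1.430·128.0) / 27.63 = 227.6/27.63 = 8.237 mg/L; combined flow 27.63 m³/s.
Travel time t = 33.6·1000 / 0.92 = 36520 s = 10.14 h.
Half-life 2.49 d → k = ln 2 / 2.49 = 0.2784 d⁻¹.
First-order decay: C = 8.237·exp(−k·t) = 8.237·0.8890 = 7.322 mg/L.
At the second outfall, C = (27.63·7.322 + 2.430·42.00) / (27.63 + 2.430) = 10.13 mg/L.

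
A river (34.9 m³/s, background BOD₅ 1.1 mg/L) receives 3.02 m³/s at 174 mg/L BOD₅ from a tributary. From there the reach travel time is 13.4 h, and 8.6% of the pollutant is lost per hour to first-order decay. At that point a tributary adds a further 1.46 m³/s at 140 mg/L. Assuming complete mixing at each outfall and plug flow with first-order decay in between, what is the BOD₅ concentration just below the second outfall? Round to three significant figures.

Mass balance: C = (34.90·1.100 + 3.020·174.0) / 37.92 = 563.9/37.92 = 14.87 mg/L; combined flow 37.92 m³/s.
8.6%/h lost → k = −ln(1 − 0.086) = 0.08992 h⁻¹.
Decay over the reach: 14.87·exp(−kt) = 14.87·0.2997 = 4.456 mg/L.
Second outfall: C = (37.92·4.456 + 1.460·140.0)/39.38 = 9.482 mg/L.

9.48 mg/L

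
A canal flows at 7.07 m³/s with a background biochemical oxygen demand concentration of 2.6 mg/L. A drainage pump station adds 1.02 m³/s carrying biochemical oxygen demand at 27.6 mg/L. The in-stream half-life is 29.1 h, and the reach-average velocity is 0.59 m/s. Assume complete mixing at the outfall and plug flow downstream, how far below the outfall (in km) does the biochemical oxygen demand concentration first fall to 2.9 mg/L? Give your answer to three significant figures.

61.1 km

Flow-weighted average: C = (7.070·2.600 + 1.020·27.60) / 8.090 = 46.53/8.090 = 5.752 mg/L.
Half-life 29.1 h → k = ln 2 / 29.1 = 0.02382 h⁻¹ = 0.5717 d⁻¹.
Set 5.752·exp(−k·t) = 2.9 → t = ln(5.752/2.9)/k = 103500 s = 28.75 h.
Distance = v·t = 0.59·103500 = 61070 m = 61.07 km.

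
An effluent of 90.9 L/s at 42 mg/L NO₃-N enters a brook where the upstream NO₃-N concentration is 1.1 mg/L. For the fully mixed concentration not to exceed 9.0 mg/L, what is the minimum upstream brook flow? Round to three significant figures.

380 L/s

Set C_mix = 9.0: (Q·1.100 + 90.90·42.00) / (Q + 90.90) = 9.0
→ Q = 90.90·(42.00 − 9.0)/(9.0 − 1.100) = 379.7 L/s.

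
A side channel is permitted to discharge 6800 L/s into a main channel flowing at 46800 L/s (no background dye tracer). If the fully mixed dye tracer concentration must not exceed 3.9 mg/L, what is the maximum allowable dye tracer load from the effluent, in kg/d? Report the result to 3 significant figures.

Mass balance at the limit: 46800·0 + 6800·Cₑ = 53600·3.9 → Cₑ = 30.74 mg/L.
6800 L/s = 6.800 m³/s. Load = 6.800 m³/s × 30.74 g/m³ × 86 400 s/d = 18060 kg/d.

18100 kg/d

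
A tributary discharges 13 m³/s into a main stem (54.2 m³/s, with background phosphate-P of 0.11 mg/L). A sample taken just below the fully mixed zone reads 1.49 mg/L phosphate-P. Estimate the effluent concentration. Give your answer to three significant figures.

Mass balance: 54.20·0.1100 + 13.00·Cₑ = 67.20·1.490
→ Cₑ = (67.20·1.490 − 54.20·0.1100) / 13.00 = 7.244 mg/L.

7.24 mg/L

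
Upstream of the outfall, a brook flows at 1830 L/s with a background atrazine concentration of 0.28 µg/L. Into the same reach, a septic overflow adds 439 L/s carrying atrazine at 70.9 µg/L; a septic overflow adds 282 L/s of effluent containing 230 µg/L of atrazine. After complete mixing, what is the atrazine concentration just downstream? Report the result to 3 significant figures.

Mixed concentration C = ΣQC/ΣQ = (1830·0.2800 + 439.0·70.90 + 282.0·230.0) / 2551 = 96500/2551 = 37.83 µg/L.

37.8 µg/L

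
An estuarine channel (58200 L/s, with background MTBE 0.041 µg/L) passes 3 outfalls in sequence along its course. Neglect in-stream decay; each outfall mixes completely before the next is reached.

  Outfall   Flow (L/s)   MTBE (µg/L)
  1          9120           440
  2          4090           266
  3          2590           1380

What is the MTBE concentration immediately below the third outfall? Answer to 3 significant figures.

Outfall 1: combined Q = 67320 L/s; C = (58200·0.04100 + 9120·440.0)/67320 = 59.64 µg/L.
Outfall 2: combined Q = 71410 L/s; C = (67320·59.64 + 4090·266.0)/71410 = 71.46 µg/L.
Outfall 3: combined Q = 74000 L/s; C = (71410·71.46 + 2590·1380)/74000 = 117.3 µg/L.

117 µg/L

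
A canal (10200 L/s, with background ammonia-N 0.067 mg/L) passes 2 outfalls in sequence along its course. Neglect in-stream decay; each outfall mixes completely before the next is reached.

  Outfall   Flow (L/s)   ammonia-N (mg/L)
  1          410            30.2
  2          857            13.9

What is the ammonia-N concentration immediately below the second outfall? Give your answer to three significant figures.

2.18 mg/L

After outfall 1: Q = 10200 + 410.0 = 10610 L/s; C = (10200·0.06700 + 410.0·30.20)/10610 = 1.231 mg/L.
After outfall 2: Q = 10610 + 857.0 = 11470 L/s; C = (10610·1.231 + 857.0·13.90)/11470 = 2.178 mg/L.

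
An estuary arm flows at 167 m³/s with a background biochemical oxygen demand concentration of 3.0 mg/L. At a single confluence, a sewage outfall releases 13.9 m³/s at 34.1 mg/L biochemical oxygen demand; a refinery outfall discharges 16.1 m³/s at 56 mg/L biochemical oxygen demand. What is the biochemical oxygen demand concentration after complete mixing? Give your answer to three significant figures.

Conservation of mass: C = (167.0·3.000 + 13.90·34.10 + 16.10·56.00) / 197.0 = 1877/197.0 = 9.526 mg/L.

9.53 mg/L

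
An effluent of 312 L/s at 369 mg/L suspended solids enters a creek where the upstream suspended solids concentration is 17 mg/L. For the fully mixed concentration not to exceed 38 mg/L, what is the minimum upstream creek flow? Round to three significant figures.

Set C_mix = 38: (Q·17.00 + 312.0·369.0) / (Q + 312.0) = 38
→ Q = 312.0·(369.0 − 38)/(38 − 17.00) = 4918 L/s.

4920 L/s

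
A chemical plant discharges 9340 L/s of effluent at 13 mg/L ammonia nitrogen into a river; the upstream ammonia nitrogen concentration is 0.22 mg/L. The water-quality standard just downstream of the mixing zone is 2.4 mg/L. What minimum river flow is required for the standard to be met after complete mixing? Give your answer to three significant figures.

45400 L/s

Set C_mix = 2.4: (Q·0.2200 + 9340·13.00) / (Q + 9340) = 2.4
→ Q = 9340·(13.00 − 2.4)/(2.4 − 0.2200) = 45410 L/s.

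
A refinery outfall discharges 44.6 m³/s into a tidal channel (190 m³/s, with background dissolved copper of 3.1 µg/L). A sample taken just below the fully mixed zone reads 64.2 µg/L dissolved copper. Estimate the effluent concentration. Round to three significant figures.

324 µg/L

Mass balance: 190.0·3.100 + 44.60·Cₑ = 234.6·64.20
→ Cₑ = (234.6·64.20 − 190.0·3.100) / 44.60 = 324.5 µg/L.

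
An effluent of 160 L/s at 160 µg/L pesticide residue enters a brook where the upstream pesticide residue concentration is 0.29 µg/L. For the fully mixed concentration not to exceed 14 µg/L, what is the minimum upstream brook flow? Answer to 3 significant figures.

Set C_mix = 14: (Q·0.2900 + 160.0·160.0) / (Q + 160.0) = 14
→ Q = 160.0·(160.0 − 14)/(14 − 0.2900) = 1704 L/s.

1700 L/s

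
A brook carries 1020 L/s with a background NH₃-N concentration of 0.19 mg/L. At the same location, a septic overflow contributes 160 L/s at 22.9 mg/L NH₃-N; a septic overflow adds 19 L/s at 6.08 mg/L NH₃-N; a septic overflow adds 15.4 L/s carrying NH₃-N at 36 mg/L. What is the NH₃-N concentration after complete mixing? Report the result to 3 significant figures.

Flow-weighted average: C = (1020·0.1900 + 160.0·22.90 + 19.00·6.080 + 15.40·36.00) / 1214 = 4528/1214 = 3.728 mg/L.

3.73 mg/L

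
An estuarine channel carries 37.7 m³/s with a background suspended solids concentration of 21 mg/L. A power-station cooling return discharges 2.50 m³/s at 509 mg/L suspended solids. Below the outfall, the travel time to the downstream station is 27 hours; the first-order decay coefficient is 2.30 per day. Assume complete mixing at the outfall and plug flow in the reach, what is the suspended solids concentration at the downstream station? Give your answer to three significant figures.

After mixing, C = (37.70·21.00 + 2.500·509.0) / 40.20 = 2064/40.20 = 51.35 mg/L.
First-order decay: C = 51.35·exp(−k·t) = 51.35·0.07521 = 3.862 mg/L.

3.86 mg/L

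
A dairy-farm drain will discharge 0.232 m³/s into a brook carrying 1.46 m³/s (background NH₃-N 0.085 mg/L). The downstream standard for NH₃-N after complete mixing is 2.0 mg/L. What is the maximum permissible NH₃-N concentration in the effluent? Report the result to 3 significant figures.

At the limit, (Qr·Cr + Qe·Cₑ)/(Qr + Qe) = 2.0:
Cₑ = (1.692·2.0 − 1.460·0.08500) / 0.2320 = 14.05 mg/L.

14.1 mg/L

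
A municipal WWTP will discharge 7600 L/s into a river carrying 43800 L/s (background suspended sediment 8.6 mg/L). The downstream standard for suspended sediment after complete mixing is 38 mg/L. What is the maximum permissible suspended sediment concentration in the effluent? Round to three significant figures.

207 mg/L

At the limit, (Qr·Cr + Qe·Cₑ)/(Qr + Qe) = 38:
Cₑ = (51400·38 − 43800·8.600) / 7600 = 207.4 mg/L.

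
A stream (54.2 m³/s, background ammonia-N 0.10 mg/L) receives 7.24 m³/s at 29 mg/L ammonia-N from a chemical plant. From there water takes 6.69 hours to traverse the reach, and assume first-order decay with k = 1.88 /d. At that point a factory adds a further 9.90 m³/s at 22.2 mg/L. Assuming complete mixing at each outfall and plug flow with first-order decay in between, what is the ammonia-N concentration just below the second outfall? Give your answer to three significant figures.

4.87 mg/L

Mixed concentration C = ΣQC/ΣQ = (54.20·0.1000 + 7.240·29.00) / 61.44 = 215.4/61.44 = 3.506 mg/L; combined flow 61.44 m³/s.
After decay, C = 3.506 × e^(−kt) = 3.506 × 0.5921 = 2.076 mg/L.
At the second outfall, C = (61.44·2.076 + 9.900·22.20) / (61.44 + 9.900) = 4.868 mg/L.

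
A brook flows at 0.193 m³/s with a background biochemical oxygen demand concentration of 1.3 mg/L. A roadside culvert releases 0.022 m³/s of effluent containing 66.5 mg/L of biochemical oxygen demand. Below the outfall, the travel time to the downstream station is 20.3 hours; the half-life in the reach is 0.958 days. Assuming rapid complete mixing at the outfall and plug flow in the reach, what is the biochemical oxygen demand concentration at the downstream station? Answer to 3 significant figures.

After mixing, C = (0.1930·1.300 + 0.02200·66.50) / 0.2150 = 1.714/0.2150 = 7.972 mg/L.
Half-life 0.958 d → k = ln 2 / 0.958 = 0.7235 d⁻¹.
Applying C = C₀e^(−kt): 7.972 × 0.5423 = 4.323 mg/L.

4.32 mg/L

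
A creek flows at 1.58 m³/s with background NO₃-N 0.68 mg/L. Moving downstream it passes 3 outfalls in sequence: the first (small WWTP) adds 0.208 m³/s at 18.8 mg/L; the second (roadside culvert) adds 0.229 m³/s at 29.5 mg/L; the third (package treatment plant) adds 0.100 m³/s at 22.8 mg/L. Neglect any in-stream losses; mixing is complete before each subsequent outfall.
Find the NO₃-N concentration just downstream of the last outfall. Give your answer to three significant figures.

After outfall 1: Q = 1.580 + 0.2080 = 1.788 m³/s; C = (1.580·0.6800 + 0.2080·18.80)/1.788 = 2.788 mg/L.
After outfall 2: Q = 1.788 + 0.2290 = 2.017 m³/s; C = (1.788·2.788 + 0.2290·29.50)/2.017 = 5.821 mg/L.
After outfall 3: Q = 2.017 + 0.1000 = 2.117 m³/s; C = (2.017·5.821 + 0.1000·22.80)/2.117 = 6.623 mg/L.

6.62 mg/L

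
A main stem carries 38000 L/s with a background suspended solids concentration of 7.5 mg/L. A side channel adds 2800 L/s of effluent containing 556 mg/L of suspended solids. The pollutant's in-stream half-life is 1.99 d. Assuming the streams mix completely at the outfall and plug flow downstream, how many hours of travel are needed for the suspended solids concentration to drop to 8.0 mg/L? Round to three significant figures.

119 h

Mixed concentration C = ΣQC/ΣQ = (38000·7.500 + 2800·556.0) / 40800 = 1842000/40800 = 45.14 mg/L.
Half-life 1.99 d → k = ln 2 / 1.99 = 0.3483 d⁻¹.
45.14·exp(−k·t) = 8.0 → t = ln(45.14/8.0)/k = 429200 s = 119.2 h.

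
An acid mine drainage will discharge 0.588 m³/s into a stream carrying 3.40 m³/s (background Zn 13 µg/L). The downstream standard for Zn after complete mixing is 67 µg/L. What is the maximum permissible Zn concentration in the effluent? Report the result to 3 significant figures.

379 µg/L

At the limit, (Qr·Cr + Qe·Cₑ)/(Qr + Qe) = 67:
Cₑ = (3.988·67 − 3.400·13.00) / 0.5880 = 379.2 µg/L.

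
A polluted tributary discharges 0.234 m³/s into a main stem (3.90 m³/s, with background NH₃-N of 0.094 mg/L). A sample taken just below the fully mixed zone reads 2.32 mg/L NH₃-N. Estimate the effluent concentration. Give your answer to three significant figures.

Mass balance: 3.900·0.09400 + 0.2340·Cₑ = 4.134·2.320
→ Cₑ = (4.134·2.320 − 3.900·0.09400) / 0.2340 = 39.42 mg/L.

39.4 mg/L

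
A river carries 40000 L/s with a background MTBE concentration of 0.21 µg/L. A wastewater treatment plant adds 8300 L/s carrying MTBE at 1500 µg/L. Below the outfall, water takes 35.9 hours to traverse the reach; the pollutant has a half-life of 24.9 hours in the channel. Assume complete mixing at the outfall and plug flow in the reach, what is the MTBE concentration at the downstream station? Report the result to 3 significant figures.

Mixed concentration C = ΣQC/ΣQ = (40000·0.2100 + 8300·1500) / 48300 = 12460000/48300 = 257.9 µg/L.
Half-life 24.9 h → k = ln 2 / 24.9 = 0.02784 h⁻¹ = 0.6681 d⁻¹.
First-order decay: C = 257.9·exp(−k·t) = 257.9·0.3681 = 94.95 µg/L.

95.0 µg/L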